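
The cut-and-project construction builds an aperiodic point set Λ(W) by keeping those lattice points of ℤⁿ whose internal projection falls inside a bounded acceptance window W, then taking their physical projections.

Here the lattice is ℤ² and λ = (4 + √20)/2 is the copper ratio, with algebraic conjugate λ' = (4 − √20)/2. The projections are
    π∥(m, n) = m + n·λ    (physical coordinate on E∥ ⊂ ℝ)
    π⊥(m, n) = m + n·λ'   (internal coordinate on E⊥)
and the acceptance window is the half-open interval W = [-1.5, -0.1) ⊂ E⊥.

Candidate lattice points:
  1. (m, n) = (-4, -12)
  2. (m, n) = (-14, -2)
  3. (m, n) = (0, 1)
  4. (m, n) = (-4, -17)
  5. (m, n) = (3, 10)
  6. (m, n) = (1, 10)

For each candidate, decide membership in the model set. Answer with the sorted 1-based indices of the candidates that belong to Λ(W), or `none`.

Compute λ' = (4−√20)/2 = -0.23607, so π⊥(m,n) = m -0.23607·n.
#1 (-4,-12): internal coord -4 + (-12)·λ' = -1.16718; -1.16718 ∈ [-1.5, -0.1) → IN Λ
#2 (-14,-2): internal coord -14 + (-2)·λ' = -13.52786; -13.52786 ∉ [-1.5, -0.1) → out
#3 (0,1): internal coord 0 + (1)·λ' = -0.23607; -0.23607 ∈ [-1.5, -0.1) → IN Λ
#4 (-4,-17): internal coord -4 + (-17)·λ' = +0.01316; +0.01316 ∉ [-1.5, -0.1) → out
#5 (3,10): internal coord 3 + (10)·λ' = +0.63932; +0.63932 ∉ [-1.5, -0.1) → out
#6 (1,10): internal coord 1 + (10)·λ' = -1.36068; -1.36068 ∈ [-1.5, -0.1) → IN Λ

1, 3, 6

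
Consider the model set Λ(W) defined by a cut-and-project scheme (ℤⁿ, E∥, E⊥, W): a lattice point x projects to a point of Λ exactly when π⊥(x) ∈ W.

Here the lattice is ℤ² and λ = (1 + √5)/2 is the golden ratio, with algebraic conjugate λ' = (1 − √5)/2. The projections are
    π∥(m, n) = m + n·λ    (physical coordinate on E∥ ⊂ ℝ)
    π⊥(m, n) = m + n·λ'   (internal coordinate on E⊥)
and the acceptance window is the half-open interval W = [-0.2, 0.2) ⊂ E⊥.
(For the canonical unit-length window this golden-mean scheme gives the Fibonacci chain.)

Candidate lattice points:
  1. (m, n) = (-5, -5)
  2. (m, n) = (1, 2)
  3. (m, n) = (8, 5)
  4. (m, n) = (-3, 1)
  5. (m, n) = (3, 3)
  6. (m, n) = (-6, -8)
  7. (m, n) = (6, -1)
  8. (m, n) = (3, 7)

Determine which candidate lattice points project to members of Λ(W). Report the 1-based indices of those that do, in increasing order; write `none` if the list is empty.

Compute λ' = (1−√5)/2 = -0.6180, so π⊥(m,n) = m -0.6180·n.
[1] lift (-5,-5): star map gives -1.9098; window check -0.2 ≤ -1.9098 < 0.2 is false → out
[2] lift (1,2): star map gives -0.2361; window check -0.2 ≤ -0.2361 < 0.2 is false → out
[3] lift (8,5): star map gives 4.9098; window check -0.2 ≤ 4.9098 < 0.2 is false → out
[4] lift (-3,1): star map gives -3.6180; window check -0.2 ≤ -3.6180 < 0.2 is false → out
[5] lift (3,3): star map gives 1.1459; window check -0.2 ≤ 1.1459 < 0.2 is false → out
[6] lift (-6,-8): star map gives -1.0557; window check -0.2 ≤ -1.0557 < 0.2 is false → out
[7] lift (6,-1): star map gives 6.6180; window check -0.2 ≤ 6.6180 < 0.2 is false → out
[8] lift (3,7): star map gives -1.3262; window check -0.2 ≤ -1.3262 < 0.2 is false → out

none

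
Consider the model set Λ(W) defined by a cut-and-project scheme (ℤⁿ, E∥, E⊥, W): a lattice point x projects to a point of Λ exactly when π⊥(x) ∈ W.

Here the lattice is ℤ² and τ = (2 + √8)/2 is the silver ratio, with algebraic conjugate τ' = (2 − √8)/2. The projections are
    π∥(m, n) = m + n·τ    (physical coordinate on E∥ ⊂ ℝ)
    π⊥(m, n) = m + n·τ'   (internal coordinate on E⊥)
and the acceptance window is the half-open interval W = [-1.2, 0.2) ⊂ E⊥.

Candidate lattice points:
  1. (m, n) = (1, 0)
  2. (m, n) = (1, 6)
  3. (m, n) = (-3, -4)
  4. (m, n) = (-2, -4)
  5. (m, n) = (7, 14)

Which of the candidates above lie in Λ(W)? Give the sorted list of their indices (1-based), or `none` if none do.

Numerically τ ≈ 2.4142 and τ' = −1/τ ≈ -0.4142.
#1 (1,0): internal coord 1 + (0)·τ' = +1.0000; +1.0000 ∉ [-1.2, 0.2) → out
#2 (1,6): internal coord 1 + (6)·τ' = -1.4853; -1.4853 ∉ [-1.2, 0.2) → out
#3 (-3,-4): internal coord -3 + (-4)·τ' = -1.3431; -1.3431 ∉ [-1.2, 0.2) → out
#4 (-2,-4): internal coord -2 + (-4)·τ' = -0.3431; -0.3431 ∈ [-1.2, 0.2) → IN Λ
#5 (7,14): internal coord 7 + (14)·τ' = +1.2010; +1.2010 ∉ [-1.2, 0.2) → out

4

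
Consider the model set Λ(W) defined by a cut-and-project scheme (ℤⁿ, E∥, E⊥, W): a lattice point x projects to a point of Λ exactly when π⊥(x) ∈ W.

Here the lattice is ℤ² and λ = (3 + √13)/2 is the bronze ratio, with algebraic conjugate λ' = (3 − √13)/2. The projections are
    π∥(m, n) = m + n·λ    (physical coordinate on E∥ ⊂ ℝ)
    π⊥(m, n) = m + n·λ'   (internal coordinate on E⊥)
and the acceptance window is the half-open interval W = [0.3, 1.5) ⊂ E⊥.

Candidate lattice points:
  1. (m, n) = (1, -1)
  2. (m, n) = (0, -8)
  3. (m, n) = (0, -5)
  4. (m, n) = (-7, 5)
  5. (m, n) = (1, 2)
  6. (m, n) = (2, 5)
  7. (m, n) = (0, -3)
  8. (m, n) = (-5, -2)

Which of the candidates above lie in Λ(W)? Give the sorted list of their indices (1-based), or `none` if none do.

1, 5, 6, 7

Numerically λ ≈ 3.302776 and λ' = −1/λ ≈ -0.302776.
#1 (1,-1): internal coord 1 + (-1)·λ' = +1.302776; +1.302776 ∈ [0.3, 1.5) → IN Λ
#2 (0,-8): internal coord 0 + (-8)·λ' = +2.422205; +2.422205 ∉ [0.3, 1.5) → out
#3 (0,-5): internal coord 0 + (-5)·λ' = +1.513878; +1.513878 ∉ [0.3, 1.5) → out
#4 (-7,5): internal coord -7 + (5)·λ' = -8.513878; -8.513878 ∉ [0.3, 1.5) → out
#5 (1,2): internal coord 1 + (2)·λ' = +0.394449; +0.394449 ∈ [0.3, 1.5) → IN Λ
#6 (2,5): internal coord 2 + (5)·λ' = +0.486122; +0.486122 ∈ [0.3, 1.5) → IN Λ
#7 (0,-3): internal coord 0 + (-3)·λ' = +0.908327; +0.908327 ∈ [0.3, 1.5) → IN Λ
#8 (-5,-2): internal coord -5 + (-2)·λ' = -4.394449; -4.394449 ∉ [0.3, 1.5) → out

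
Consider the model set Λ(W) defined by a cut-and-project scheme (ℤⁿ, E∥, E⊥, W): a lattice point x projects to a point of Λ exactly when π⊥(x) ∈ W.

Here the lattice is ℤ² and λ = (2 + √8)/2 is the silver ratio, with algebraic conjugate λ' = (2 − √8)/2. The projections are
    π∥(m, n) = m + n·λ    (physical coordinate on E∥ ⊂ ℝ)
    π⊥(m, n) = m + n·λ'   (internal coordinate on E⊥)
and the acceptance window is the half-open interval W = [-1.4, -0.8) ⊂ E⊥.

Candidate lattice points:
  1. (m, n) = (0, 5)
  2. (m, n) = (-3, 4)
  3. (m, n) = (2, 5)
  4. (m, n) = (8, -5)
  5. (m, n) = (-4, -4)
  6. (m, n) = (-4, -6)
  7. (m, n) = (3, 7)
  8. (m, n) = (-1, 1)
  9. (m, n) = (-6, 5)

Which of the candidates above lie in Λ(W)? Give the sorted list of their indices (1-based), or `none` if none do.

Compute λ' = (2−√8)/2 = -0.414214, so π⊥(m,n) = m -0.414214·n.
[1] lift (0,5): star map gives -2.071068; window check -1.4 ≤ -2.071068 < -0.8 is false → out
[2] lift (-3,4): star map gives -4.656854; window check -1.4 ≤ -4.656854 < -0.8 is false → out
[3] lift (2,5): star map gives -0.071068; window check -1.4 ≤ -0.071068 < -0.8 is false → out
[4] lift (8,-5): star map gives 10.071068; window check -1.4 ≤ 10.071068 < -0.8 is false → out
[5] lift (-4,-4): star map gives -2.343146; window check -1.4 ≤ -2.343146 < -0.8 is false → out
[6] lift (-4,-6): star map gives -1.514719; window check -1.4 ≤ -1.514719 < -0.8 is false → out
[7] lift (3,7): star map gives 0.100505; window check -1.4 ≤ 0.100505 < -0.8 is false → out
[8] lift (-1,1): star map gives -1.414214; window check -1.4 ≤ -1.414214 < -0.8 is false → out
[9] lift (-6,5): star map gives -8.071068; window check -1.4 ≤ -8.071068 < -0.8 is false → out

none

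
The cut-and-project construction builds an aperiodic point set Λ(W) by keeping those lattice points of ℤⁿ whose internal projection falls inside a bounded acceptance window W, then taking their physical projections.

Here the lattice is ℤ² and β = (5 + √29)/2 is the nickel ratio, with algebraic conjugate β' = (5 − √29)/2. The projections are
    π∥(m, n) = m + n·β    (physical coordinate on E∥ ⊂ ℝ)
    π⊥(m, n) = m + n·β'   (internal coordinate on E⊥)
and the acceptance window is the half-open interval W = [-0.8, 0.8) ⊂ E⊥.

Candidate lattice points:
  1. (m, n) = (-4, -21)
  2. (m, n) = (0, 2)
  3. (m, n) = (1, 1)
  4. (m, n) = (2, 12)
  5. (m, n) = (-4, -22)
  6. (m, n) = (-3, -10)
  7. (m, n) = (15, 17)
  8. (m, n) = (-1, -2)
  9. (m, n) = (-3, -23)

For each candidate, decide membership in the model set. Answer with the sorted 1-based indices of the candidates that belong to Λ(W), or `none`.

1, 2, 4, 5, 8

Compute β' = (5−√29)/2 = -0.19258, so π⊥(m,n) = m -0.19258·n.
#1 (-4,-21): internal coord -4 + (-21)·β' = +0.04423; +0.04423 ∈ [-0.8, 0.8) → IN Λ
#2 (0,2): internal coord 0 + (2)·β' = -0.38516; -0.38516 ∈ [-0.8, 0.8) → IN Λ
#3 (1,1): internal coord 1 + (1)·β' = +0.80742; +0.80742 ∉ [-0.8, 0.8) → out
#4 (2,12): internal coord 2 + (12)·β' = -0.31099; -0.31099 ∈ [-0.8, 0.8) → IN Λ
#5 (-4,-22): internal coord -4 + (-22)·β' = +0.23681; +0.23681 ∈ [-0.8, 0.8) → IN Λ
#6 (-3,-10): internal coord -3 + (-10)·β' = -1.07418; -1.07418 ∉ [-0.8, 0.8) → out
#7 (15,17): internal coord 15 + (17)·β' = +11.72610; +11.72610 ∉ [-0.8, 0.8) → out
#8 (-1,-2): internal coord -1 + (-2)·β' = -0.61484; -0.61484 ∈ [-0.8, 0.8) → IN Λ
#9 (-3,-23): internal coord -3 + (-23)·β' = +1.42940; +1.42940 ∉ [-0.8, 0.8) → out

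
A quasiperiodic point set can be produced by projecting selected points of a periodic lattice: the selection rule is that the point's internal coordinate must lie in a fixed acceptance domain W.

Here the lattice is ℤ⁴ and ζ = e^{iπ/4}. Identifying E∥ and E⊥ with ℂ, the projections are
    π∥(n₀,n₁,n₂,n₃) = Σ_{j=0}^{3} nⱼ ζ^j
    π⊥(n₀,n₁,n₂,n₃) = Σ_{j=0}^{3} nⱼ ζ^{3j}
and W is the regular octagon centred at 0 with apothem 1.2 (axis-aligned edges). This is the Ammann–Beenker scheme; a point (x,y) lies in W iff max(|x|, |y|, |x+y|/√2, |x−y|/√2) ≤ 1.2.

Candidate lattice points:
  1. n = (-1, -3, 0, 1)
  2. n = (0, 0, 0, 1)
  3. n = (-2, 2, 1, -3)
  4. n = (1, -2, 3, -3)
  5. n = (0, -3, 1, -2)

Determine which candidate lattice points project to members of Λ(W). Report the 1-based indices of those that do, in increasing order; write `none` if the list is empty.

2

With ζ = e^{iπ/4} the internal vectors are ζ^0,ζ^3,ζ^6,ζ^9.
candidate 1: n = (-1, -3, 0, 1) → π⊥ ≈ (+1.8284, -1.4142); max(|x|,|y|,|x±y|/√2) = 2.2929 > 1.2 ⇒ ∉ W
candidate 2: n = (0, 0, 0, 1) → π⊥ ≈ (+0.7071, +0.7071); max(|x|,|y|,|x±y|/√2) = 1.0000 ≤ 1.2 ⇒ ∈ W
candidate 3: n = (-2, 2, 1, -3) → π⊥ ≈ (-5.5355, -1.7071); max(|x|,|y|,|x±y|/√2) = 5.5355 > 1.2 ⇒ ∉ W
candidate 4: n = (1, -2, 3, -3) → π⊥ ≈ (+0.2929, -6.5355); max(|x|,|y|,|x±y|/√2) = 6.5355 > 1.2 ⇒ ∉ W
candidate 5: n = (0, -3, 1, -2) → π⊥ ≈ (+0.7071, -4.5355); max(|x|,|y|,|x±y|/√2) = 4.5355 > 1.2 ⇒ ∉ W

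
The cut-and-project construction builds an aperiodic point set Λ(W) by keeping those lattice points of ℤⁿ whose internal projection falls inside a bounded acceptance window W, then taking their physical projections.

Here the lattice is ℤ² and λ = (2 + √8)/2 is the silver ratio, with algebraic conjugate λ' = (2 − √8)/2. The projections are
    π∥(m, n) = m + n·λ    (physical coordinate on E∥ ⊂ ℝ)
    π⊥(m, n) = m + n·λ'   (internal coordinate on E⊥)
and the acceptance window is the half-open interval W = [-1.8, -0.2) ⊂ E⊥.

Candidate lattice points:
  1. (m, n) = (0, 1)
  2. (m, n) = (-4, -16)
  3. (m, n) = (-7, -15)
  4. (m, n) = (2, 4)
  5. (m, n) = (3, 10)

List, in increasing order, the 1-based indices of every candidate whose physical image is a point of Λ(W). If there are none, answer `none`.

1, 3, 5

Numerically λ ≈ 2.4142 and λ' = −1/λ ≈ -0.4142.
candidate 1: (m,n)=(0,1) → π∥ = 0+1·λ ≈ 2.4142, π⊥ = 0+1·λ' ≈ -0.4142 ∈ [-1.8, -0.2) ⇒ IN Λ
candidate 2: (m,n)=(-4,-16) → π∥ = -4-16·λ ≈ -42.6274, π⊥ = -4-16·λ' ≈ 2.6274 ∉ [-1.8, -0.2) ⇒ out
candidate 3: (m,n)=(-7,-15) → π∥ = -7-15·λ ≈ -43.2132, π⊥ = -7-15·λ' ≈ -0.7868 ∈ [-1.8, -0.2) ⇒ IN Λ
candidate 4: (m,n)=(2,4) → π∥ = 2+4·λ ≈ 11.6569, π⊥ = 2+4·λ' ≈ 0.3431 ∉ [-1.8, -0.2) ⇒ out
candidate 5: (m,n)=(3,10) → π∥ = 3+10·λ ≈ 27.1421, π⊥ = 3+10·λ' ≈ -1.1421 ∈ [-1.8, -0.2) ⇒ IN Λ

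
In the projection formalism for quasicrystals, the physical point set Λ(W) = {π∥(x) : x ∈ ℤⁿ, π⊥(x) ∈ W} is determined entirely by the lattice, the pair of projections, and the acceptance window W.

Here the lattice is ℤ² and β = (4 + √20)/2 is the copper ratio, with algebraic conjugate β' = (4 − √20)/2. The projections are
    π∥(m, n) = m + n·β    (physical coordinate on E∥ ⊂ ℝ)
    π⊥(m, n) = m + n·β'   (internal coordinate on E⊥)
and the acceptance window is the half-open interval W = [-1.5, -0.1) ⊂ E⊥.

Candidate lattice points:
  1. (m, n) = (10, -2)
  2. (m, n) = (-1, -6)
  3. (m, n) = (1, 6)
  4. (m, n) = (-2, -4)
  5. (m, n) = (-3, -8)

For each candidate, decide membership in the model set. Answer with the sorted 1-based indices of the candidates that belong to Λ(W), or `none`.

Numerically β ≈ 4.2361 and β' = −1/β ≈ -0.2361.
candidate 1: (m,n)=(10,-2) → π∥ = 10-2·β ≈ 1.5279, π⊥ = 10-2·β' ≈ 10.4721 ∉ [-1.5, -0.1) ⇒ out
candidate 2: (m,n)=(-1,-6) → π∥ = -1-6·β ≈ -26.4164, π⊥ = -1-6·β' ≈ 0.4164 ∉ [-1.5, -0.1) ⇒ out
candidate 3: (m,n)=(1,6) → π∥ = 1+6·β ≈ 26.4164, π⊥ = 1+6·β' ≈ -0.4164 ∈ [-1.5, -0.1) ⇒ IN Λ
candidate 4: (m,n)=(-2,-4) → π∥ = -2-4·β ≈ -18.9443, π⊥ = -2-4·β' ≈ -1.0557 ∈ [-1.5, -0.1) ⇒ IN Λ
candidate 5: (m,n)=(-3,-8) → π∥ = -3-8·β ≈ -36.8885, π⊥ = -3-8·β' ≈ -1.1115 ∈ [-1.5, -0.1) ⇒ IN Λ

3, 4, 5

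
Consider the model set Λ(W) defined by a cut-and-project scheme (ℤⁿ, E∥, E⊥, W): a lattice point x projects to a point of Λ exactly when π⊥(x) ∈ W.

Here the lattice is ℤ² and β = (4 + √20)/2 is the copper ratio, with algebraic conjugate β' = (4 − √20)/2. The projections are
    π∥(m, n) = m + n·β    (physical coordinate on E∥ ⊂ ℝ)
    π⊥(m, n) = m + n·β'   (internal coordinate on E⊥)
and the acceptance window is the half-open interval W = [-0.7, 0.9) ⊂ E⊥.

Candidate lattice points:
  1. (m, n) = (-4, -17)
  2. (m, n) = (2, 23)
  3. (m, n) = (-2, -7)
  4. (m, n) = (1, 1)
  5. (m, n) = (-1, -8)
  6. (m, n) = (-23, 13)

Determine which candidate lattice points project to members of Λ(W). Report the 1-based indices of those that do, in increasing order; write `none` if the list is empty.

β' = (4−√20)/2 ≈ -0.23607.
[1] lift (-4,-17): star map gives 0.01316; window check -0.7 ≤ 0.01316 < 0.9 is true → IN Λ
[2] lift (2,23): star map gives -3.42956; window check -0.7 ≤ -3.42956 < 0.9 is false → out
[3] lift (-2,-7): star map gives -0.34752; window check -0.7 ≤ -0.34752 < 0.9 is true → IN Λ
[4] lift (1,1): star map gives 0.76393; window check -0.7 ≤ 0.76393 < 0.9 is true → IN Λ
[5] lift (-1,-8): star map gives 0.88854; window check -0.7 ≤ 0.88854 < 0.9 is true → IN Λ
[6] lift (-23,13): star map gives -26.06888; window check -0.7 ≤ -26.06888 < 0.9 is false → out

1, 3, 4, 5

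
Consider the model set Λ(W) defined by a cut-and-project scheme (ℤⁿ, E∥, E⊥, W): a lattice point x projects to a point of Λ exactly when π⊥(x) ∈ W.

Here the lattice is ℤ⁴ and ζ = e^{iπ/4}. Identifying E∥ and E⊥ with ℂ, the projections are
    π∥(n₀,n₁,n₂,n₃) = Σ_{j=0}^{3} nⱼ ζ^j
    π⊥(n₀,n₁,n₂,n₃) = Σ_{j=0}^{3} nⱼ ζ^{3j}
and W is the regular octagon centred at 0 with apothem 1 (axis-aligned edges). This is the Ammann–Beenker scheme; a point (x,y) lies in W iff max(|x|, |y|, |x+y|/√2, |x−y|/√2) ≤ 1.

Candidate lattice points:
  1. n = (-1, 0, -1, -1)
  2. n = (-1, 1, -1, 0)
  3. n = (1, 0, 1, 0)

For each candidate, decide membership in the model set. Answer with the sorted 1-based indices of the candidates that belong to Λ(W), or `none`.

π⊥(n) = n₀ + n₁ζ³ + n₂ζ⁶ + n₃ζ⁹ where ζ = e^{iπ/4}.
candidate 1: n = (-1, 0, -1, -1) → π⊥ ≈ (-1.707107, +0.292893); max(|x|,|y|,|x±y|/√2) = 1.707107 > 1 ⇒ ∉ W
candidate 2: n = (-1, 1, -1, 0) → π⊥ ≈ (-1.707107, +1.707107); max(|x|,|y|,|x±y|/√2) = 2.414214 > 1 ⇒ ∉ W
candidate 3: n = (1, 0, 1, 0) → π⊥ ≈ (+1.000000, -1.000000); max(|x|,|y|,|x±y|/√2) = 1.414214 > 1 ⇒ ∉ W

none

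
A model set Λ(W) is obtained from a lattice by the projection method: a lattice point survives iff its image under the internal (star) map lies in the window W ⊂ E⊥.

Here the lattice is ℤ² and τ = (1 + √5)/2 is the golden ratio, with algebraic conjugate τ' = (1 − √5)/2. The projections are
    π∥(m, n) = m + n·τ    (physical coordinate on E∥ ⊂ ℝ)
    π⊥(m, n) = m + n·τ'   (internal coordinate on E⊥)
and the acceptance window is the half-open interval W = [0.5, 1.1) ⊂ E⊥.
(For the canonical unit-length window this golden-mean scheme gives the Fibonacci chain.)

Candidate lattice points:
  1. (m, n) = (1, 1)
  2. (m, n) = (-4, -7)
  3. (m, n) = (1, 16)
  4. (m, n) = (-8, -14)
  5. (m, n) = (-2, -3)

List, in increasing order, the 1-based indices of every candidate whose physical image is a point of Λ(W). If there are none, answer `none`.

4

τ' = (1−√5)/2 ≈ -0.6180.
[1] lift (1,1): star map gives 0.3820; window check 0.5 ≤ 0.3820 < 1.1 is false → out
[2] lift (-4,-7): star map gives 0.3262; window check 0.5 ≤ 0.3262 < 1.1 is false → out
[3] lift (1,16): star map gives -8.8885; window check 0.5 ≤ -8.8885 < 1.1 is false → out
[4] lift (-8,-14): star map gives 0.6525; window check 0.5 ≤ 0.6525 < 1.1 is true → IN Λ
[5] lift (-2,-3): star map gives -0.1459; window check 0.5 ≤ -0.1459 < 1.1 is false → out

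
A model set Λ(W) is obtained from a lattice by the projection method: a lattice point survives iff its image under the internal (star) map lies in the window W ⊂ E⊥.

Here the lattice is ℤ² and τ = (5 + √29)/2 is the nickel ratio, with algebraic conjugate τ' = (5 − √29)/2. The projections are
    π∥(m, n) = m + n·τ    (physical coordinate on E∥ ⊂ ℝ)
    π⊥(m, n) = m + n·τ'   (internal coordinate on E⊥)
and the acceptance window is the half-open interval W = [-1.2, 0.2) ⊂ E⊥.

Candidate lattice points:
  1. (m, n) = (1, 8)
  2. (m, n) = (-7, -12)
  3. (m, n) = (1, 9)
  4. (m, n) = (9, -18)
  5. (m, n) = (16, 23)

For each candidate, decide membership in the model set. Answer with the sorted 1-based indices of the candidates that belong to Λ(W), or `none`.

τ' = (5−√29)/2 ≈ -0.19258.
#1 (1,8): internal coord 1 + (8)·τ' = -0.54066; -0.54066 ∈ [-1.2, 0.2) → IN Λ
#2 (-7,-12): internal coord -7 + (-12)·τ' = -4.68901; -4.68901 ∉ [-1.2, 0.2) → out
#3 (1,9): internal coord 1 + (9)·τ' = -0.73324; -0.73324 ∈ [-1.2, 0.2) → IN Λ
#4 (9,-18): internal coord 9 + (-18)·τ' = +12.46648; +12.46648 ∉ [-1.2, 0.2) → out
#5 (16,23): internal coord 16 + (23)·τ' = +11.57060; +11.57060 ∉ [-1.2, 0.2) → out

1, 3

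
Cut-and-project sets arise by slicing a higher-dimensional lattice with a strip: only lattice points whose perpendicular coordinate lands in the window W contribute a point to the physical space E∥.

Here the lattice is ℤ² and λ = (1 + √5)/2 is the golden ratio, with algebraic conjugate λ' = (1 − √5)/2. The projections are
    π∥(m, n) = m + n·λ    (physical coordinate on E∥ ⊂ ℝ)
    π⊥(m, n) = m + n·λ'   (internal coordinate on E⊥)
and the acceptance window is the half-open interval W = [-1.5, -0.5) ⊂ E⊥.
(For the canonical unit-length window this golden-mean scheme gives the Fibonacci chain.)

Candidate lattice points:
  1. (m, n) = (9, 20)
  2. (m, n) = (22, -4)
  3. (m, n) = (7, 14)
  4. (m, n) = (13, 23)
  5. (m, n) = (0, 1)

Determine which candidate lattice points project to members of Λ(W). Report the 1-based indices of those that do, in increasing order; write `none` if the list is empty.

Numerically λ ≈ 1.618034 and λ' = −1/λ ≈ -0.618034.
candidate 1: (m,n)=(9,20) → π∥ = 9+20·λ ≈ 41.360680, π⊥ = 9+20·λ' ≈ -3.360680 ∉ [-1.5, -0.5) ⇒ out
candidate 2: (m,n)=(22,-4) → π∥ = 22-4·λ ≈ 15.527864, π⊥ = 22-4·λ' ≈ 24.472136 ∉ [-1.5, -0.5) ⇒ out
candidate 3: (m,n)=(7,14) → π∥ = 7+14·λ ≈ 29.652476, π⊥ = 7+14·λ' ≈ -1.652476 ∉ [-1.5, -0.5) ⇒ out
candidate 4: (m,n)=(13,23) → π∥ = 13+23·λ ≈ 50.214782, π⊥ = 13+23·λ' ≈ -1.214782 ∈ [-1.5, -0.5) ⇒ IN Λ
candidate 5: (m,n)=(0,1) → π∥ = 0+1·λ ≈ 1.618034, π⊥ = 0+1·λ' ≈ -0.618034 ∈ [-1.5, -0.5) ⇒ IN Λ

4, 5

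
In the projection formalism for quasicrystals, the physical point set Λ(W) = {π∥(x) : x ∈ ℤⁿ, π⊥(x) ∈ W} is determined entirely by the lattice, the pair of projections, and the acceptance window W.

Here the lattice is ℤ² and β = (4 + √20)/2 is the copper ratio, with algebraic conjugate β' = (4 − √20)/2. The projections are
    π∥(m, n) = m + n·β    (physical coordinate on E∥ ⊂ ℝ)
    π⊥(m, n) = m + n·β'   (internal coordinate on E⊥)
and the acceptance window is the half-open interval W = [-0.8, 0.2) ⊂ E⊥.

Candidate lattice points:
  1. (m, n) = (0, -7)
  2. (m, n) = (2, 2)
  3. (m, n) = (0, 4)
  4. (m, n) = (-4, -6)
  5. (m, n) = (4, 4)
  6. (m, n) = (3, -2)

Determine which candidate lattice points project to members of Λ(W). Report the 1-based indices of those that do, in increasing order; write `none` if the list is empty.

Numerically β ≈ 4.23607 and β' = −1/β ≈ -0.23607.
#1 (0,-7): internal coord 0 + (-7)·β' = +1.65248; +1.65248 ∉ [-0.8, 0.2) → out
#2 (2,2): internal coord 2 + (2)·β' = +1.52786; +1.52786 ∉ [-0.8, 0.2) → out
#3 (0,4): internal coord 0 + (4)·β' = -0.94427; -0.94427 ∉ [-0.8, 0.2) → out
#4 (-4,-6): internal coord -4 + (-6)·β' = -2.58359; -2.58359 ∉ [-0.8, 0.2) → out
#5 (4,4): internal coord 4 + (4)·β' = +3.05573; +3.05573 ∉ [-0.8, 0.2) → out
#6 (3,-2): internal coord 3 + (-2)·β' = +3.47214; +3.47214 ∉ [-0.8, 0.2) → out

none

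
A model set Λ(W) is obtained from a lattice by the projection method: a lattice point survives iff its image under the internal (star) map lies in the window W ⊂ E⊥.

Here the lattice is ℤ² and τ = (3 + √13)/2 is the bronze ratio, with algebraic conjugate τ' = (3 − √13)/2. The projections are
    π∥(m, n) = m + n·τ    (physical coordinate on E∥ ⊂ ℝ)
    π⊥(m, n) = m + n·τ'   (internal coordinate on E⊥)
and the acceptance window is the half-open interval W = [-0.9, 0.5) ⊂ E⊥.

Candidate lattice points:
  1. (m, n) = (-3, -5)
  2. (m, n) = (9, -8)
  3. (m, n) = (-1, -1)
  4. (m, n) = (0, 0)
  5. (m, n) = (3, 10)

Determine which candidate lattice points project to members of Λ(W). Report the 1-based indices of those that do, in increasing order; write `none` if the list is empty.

3, 4, 5

Compute τ' = (3−√13)/2 = -0.3028, so π⊥(m,n) = m -0.3028·n.
[1] lift (-3,-5): star map gives -1.4861; window check -0.9 ≤ -1.4861 < 0.5 is false → out
[2] lift (9,-8): star map gives 11.4222; window check -0.9 ≤ 11.4222 < 0.5 is false → out
[3] lift (-1,-1): star map gives -0.6972; window check -0.9 ≤ -0.6972 < 0.5 is true → IN Λ
[4] lift (0,0): star map gives 0.0000; window check -0.9 ≤ 0.0000 < 0.5 is true → IN Λ
[5] lift (3,10): star map gives -0.0278; window check -0.9 ≤ -0.0278 < 0.5 is true → IN Λ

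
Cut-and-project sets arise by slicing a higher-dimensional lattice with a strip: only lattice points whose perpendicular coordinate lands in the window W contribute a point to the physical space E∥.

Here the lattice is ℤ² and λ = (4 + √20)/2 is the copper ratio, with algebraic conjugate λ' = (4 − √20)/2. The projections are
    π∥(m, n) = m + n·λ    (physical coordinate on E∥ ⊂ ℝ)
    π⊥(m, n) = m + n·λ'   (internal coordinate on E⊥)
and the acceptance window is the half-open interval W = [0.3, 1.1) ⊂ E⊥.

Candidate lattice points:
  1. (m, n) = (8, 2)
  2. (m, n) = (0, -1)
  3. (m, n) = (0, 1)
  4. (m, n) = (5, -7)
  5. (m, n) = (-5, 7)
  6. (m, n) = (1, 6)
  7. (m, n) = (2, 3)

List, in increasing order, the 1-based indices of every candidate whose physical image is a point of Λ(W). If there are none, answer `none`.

Compute λ' = (4−√20)/2 = -0.236068, so π⊥(m,n) = m -0.236068·n.
#1 (8,2): internal coord 8 + (2)·λ' = +7.527864; +7.527864 ∉ [0.3, 1.1) → out
#2 (0,-1): internal coord 0 + (-1)·λ' = +0.236068; +0.236068 ∉ [0.3, 1.1) → out
#3 (0,1): internal coord 0 + (1)·λ' = -0.236068; -0.236068 ∉ [0.3, 1.1) → out
#4 (5,-7): internal coord 5 + (-7)·λ' = +6.652476; +6.652476 ∉ [0.3, 1.1) → out
#5 (-5,7): internal coord -5 + (7)·λ' = -6.652476; -6.652476 ∉ [0.3, 1.1) → out
#6 (1,6): internal coord 1 + (6)·λ' = -0.416408; -0.416408 ∉ [0.3, 1.1) → out
#7 (2,3): internal coord 2 + (3)·λ' = +1.291796; +1.291796 ∉ [0.3, 1.1) → out

none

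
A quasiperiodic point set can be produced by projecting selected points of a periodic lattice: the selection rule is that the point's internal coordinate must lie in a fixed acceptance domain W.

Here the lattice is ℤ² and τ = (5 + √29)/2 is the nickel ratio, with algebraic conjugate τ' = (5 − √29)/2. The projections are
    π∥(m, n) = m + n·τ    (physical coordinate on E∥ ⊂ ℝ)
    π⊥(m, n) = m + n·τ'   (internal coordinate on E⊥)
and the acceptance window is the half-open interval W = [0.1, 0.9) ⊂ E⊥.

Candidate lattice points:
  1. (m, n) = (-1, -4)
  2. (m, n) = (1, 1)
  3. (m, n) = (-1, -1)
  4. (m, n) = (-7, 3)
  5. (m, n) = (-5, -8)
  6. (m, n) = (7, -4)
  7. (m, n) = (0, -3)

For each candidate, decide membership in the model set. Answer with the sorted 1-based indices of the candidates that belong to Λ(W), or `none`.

2, 7

Numerically τ ≈ 5.19258 and τ' = −1/τ ≈ -0.19258.
[1] lift (-1,-4): star map gives -0.22967; window check 0.1 ≤ -0.22967 < 0.9 is false → out
[2] lift (1,1): star map gives 0.80742; window check 0.1 ≤ 0.80742 < 0.9 is true → IN Λ
[3] lift (-1,-1): star map gives -0.80742; window check 0.1 ≤ -0.80742 < 0.9 is false → out
[4] lift (-7,3): star map gives -7.57775; window check 0.1 ≤ -7.57775 < 0.9 is false → out
[5] lift (-5,-8): star map gives -3.45934; window check 0.1 ≤ -3.45934 < 0.9 is false → out
[6] lift (7,-4): star map gives 7.77033; window check 0.1 ≤ 7.77033 < 0.9 is false → out
[7] lift (0,-3): star map gives 0.57775; window check 0.1 ≤ 0.57775 < 0.9 is true → IN Λ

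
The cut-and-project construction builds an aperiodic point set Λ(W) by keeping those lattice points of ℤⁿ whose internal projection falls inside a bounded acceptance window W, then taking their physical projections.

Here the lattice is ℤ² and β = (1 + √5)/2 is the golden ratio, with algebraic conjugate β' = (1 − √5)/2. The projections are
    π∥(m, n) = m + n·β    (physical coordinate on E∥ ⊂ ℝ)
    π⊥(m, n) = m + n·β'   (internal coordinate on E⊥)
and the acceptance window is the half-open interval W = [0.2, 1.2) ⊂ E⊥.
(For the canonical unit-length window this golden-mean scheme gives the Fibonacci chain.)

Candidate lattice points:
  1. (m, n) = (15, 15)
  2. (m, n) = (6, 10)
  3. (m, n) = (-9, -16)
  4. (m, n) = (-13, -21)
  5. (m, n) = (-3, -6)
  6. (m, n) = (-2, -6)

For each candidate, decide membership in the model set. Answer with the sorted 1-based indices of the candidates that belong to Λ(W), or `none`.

β' = (1−√5)/2 ≈ -0.61803.
#1 (15,15): internal coord 15 + (15)·β' = +5.72949; +5.72949 ∉ [0.2, 1.2) → out
#2 (6,10): internal coord 6 + (10)·β' = -0.18034; -0.18034 ∉ [0.2, 1.2) → out
#3 (-9,-16): internal coord -9 + (-16)·β' = +0.88854; +0.88854 ∈ [0.2, 1.2) → IN Λ
#4 (-13,-21): internal coord -13 + (-21)·β' = -0.02129; -0.02129 ∉ [0.2, 1.2) → out
#5 (-3,-6): internal coord -3 + (-6)·β' = +0.70820; +0.70820 ∈ [0.2, 1.2) → IN Λ
#6 (-2,-6): internal coord -2 + (-6)·β' = +1.70820; +1.70820 ∉ [0.2, 1.2) → out

3, 5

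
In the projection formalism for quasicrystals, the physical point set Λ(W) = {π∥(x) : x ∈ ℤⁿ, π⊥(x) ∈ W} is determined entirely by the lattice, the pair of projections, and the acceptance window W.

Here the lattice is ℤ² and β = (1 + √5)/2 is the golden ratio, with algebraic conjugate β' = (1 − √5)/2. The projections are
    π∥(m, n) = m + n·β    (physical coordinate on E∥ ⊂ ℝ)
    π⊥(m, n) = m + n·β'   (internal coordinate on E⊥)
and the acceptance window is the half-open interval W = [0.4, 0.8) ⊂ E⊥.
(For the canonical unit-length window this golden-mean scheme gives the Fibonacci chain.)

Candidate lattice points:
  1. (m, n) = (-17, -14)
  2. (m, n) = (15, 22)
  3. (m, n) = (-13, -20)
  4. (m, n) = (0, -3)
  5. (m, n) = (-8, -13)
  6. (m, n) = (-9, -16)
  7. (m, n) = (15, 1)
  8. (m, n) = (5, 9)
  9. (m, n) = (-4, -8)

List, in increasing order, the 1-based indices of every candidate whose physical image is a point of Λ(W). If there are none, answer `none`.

none

Numerically β ≈ 1.6180 and β' = −1/β ≈ -0.6180.
candidate 1: (m,n)=(-17,-14) → π∥ = -17-14·β ≈ -39.6525, π⊥ = -17-14·β' ≈ -8.3475 ∉ [0.4, 0.8) ⇒ out
candidate 2: (m,n)=(15,22) → π∥ = 15+22·β ≈ 50.5967, π⊥ = 15+22·β' ≈ 1.4033 ∉ [0.4, 0.8) ⇒ out
candidate 3: (m,n)=(-13,-20) → π∥ = -13-20·β ≈ -45.3607, π⊥ = -13-20·β' ≈ -0.6393 ∉ [0.4, 0.8) ⇒ out
candidate 4: (m,n)=(0,-3) → π∥ = 0-3·β ≈ -4.8541, π⊥ = 0-3·β' ≈ 1.8541 ∉ [0.4, 0.8) ⇒ out
candidate 5: (m,n)=(-8,-13) → π∥ = -8-13·β ≈ -29.0344, π⊥ = -8-13·β' ≈ 0.0344 ∉ [0.4, 0.8) ⇒ out
candidate 6: (m,n)=(-9,-16) → π∥ = -9-16·β ≈ -34.8885, π⊥ = -9-16·β' ≈ 0.8885 ∉ [0.4, 0.8) ⇒ out
candidate 7: (m,n)=(15,1) → π∥ = 15+1·β ≈ 16.6180, π⊥ = 15+1·β' ≈ 14.3820 ∉ [0.4, 0.8) ⇒ out
candidate 8: (m,n)=(5,9) → π∥ = 5+9·β ≈ 19.5623, π⊥ = 5+9·β' ≈ -0.5623 ∉ [0.4, 0.8) ⇒ out
candidate 9: (m,n)=(-4,-8) → π∥ = -4-8·β ≈ -16.9443, π⊥ = -4-8·β' ≈ 0.9443 ∉ [0.4, 0.8) ⇒ out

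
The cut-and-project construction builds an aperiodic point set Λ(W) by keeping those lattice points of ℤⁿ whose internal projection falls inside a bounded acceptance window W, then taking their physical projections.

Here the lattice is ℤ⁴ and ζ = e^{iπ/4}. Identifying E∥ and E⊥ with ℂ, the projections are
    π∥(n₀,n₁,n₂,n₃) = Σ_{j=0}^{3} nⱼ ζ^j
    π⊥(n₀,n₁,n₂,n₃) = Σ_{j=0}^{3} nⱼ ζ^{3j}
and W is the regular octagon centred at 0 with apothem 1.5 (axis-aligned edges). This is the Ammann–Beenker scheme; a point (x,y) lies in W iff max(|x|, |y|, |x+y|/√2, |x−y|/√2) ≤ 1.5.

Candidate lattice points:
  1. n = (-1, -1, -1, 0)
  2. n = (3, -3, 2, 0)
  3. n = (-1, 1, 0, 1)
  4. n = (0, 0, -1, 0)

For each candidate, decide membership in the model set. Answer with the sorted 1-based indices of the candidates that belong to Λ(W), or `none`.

Internal map: ζ^{3j} for j=0..3 gives (1,0), (−√2/2,√2/2), (0,−1), (√2/2,√2/2).
#1 (-1, -1, -1, 0): internal (-0.29289, 0.29289); octagon support 0.41421 vs apothem 1.5 → ∈ W
#2 (3, -3, 2, 0): internal (5.12132, -4.12132); octagon support 6.53553 vs apothem 1.5 → ∉ W
#3 (-1, 1, 0, 1): internal (-1.00000, 1.41421); octagon support 1.70711 vs apothem 1.5 → ∉ W
#4 (0, 0, -1, 0): internal (0.00000, 1.00000); octagon support 1.00000 vs apothem 1.5 → ∈ W

1, 4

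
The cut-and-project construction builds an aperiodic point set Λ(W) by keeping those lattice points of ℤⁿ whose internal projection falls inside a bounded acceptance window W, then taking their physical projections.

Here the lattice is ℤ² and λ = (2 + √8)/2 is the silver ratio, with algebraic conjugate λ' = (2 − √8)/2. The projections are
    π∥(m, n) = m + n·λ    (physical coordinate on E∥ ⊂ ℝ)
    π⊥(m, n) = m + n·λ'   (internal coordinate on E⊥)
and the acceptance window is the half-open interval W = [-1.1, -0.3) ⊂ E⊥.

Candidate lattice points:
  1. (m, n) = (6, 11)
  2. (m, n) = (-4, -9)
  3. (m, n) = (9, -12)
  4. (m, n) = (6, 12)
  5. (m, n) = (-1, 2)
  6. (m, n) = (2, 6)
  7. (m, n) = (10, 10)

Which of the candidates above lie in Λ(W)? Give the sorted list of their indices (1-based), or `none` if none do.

6

Compute λ' = (2−√8)/2 = -0.414214, so π⊥(m,n) = m -0.414214·n.
candidate 1: (m,n)=(6,11) → π∥ = 6+11·λ ≈ 32.556349, π⊥ = 6+11·λ' ≈ 1.443651 ∉ [-1.1, -0.3) ⇒ out
candidate 2: (m,n)=(-4,-9) → π∥ = -4-9·λ ≈ -25.727922, π⊥ = -4-9·λ' ≈ -0.272078 ∉ [-1.1, -0.3) ⇒ out
candidate 3: (m,n)=(9,-12) → π∥ = 9-12·λ ≈ -19.970563, π⊥ = 9-12·λ' ≈ 13.970563 ∉ [-1.1, -0.3) ⇒ out
candidate 4: (m,n)=(6,12) → π∥ = 6+12·λ ≈ 34.970563, π⊥ = 6+12·λ' ≈ 1.029437 ∉ [-1.1, -0.3) ⇒ out
candidate 5: (m,n)=(-1,2) → π∥ = -1+2·λ ≈ 3.828427, π⊥ = -1+2·λ' ≈ -1.828427 ∉ [-1.1, -0.3) ⇒ out
candidate 6: (m,n)=(2,6) → π∥ = 2+6·λ ≈ 16.485281, π⊥ = 2+6·λ' ≈ -0.485281 ∈ [-1.1, -0.3) ⇒ IN Λ
candidate 7: (m,n)=(10,10) → π∥ = 10+10·λ ≈ 34.142136, π⊥ = 10+10·λ' ≈ 5.857864 ∉ [-1.1, -0.3) ⇒ out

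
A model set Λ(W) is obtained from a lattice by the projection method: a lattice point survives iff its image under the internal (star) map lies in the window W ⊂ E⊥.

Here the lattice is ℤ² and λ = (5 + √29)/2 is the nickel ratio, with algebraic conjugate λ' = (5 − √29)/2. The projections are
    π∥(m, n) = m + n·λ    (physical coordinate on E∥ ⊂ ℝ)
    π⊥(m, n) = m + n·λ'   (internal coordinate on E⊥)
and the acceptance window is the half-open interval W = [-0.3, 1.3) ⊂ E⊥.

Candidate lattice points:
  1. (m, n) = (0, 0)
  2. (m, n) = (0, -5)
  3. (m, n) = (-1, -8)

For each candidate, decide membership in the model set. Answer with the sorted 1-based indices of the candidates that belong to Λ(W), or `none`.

1, 2, 3

λ' = (5−√29)/2 ≈ -0.192582.
#1 (0,0): internal coord 0 + (0)·λ' = +0.000000; +0.000000 ∈ [-0.3, 1.3) → IN Λ
#2 (0,-5): internal coord 0 + (-5)·λ' = +0.962912; +0.962912 ∈ [-0.3, 1.3) → IN Λ
#3 (-1,-8): internal coord -1 + (-8)·λ' = +0.540659; +0.540659 ∈ [-0.3, 1.3) → IN Λ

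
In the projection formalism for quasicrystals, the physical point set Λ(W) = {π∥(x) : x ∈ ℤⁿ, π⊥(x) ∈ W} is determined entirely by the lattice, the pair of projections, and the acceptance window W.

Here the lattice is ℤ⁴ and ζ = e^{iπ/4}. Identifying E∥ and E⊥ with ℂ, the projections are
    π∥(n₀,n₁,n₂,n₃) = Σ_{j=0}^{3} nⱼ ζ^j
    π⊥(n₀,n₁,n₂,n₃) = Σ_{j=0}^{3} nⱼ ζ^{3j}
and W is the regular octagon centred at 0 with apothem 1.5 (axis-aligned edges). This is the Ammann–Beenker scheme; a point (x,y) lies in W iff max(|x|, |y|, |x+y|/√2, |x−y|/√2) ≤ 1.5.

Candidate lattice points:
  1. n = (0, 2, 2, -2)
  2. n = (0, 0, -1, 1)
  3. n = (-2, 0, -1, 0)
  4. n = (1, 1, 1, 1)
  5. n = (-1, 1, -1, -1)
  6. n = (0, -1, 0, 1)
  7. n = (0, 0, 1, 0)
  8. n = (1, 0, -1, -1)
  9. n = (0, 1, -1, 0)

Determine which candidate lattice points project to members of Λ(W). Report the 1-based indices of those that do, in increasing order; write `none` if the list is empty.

4, 6, 7, 8

With ζ = e^{iπ/4} the internal vectors are ζ^0,ζ^3,ζ^6,ζ^9.
candidate 1: n = (0, 2, 2, -2) → π⊥ ≈ (-2.82843, -2.00000); max(|x|,|y|,|x±y|/√2) = 3.41421 > 1.5 ⇒ ∉ W
candidate 2: n = (0, 0, -1, 1) → π⊥ ≈ (+0.70711, +1.70711); max(|x|,|y|,|x±y|/√2) = 1.70711 > 1.5 ⇒ ∉ W
candidate 3: n = (-2, 0, -1, 0) → π⊥ ≈ (-2.00000, +1.00000); max(|x|,|y|,|x±y|/√2) = 2.12132 > 1.5 ⇒ ∉ W
candidate 4: n = (1, 1, 1, 1) → π⊥ ≈ (+1.00000, +0.41421); max(|x|,|y|,|x±y|/√2) = 1.00000 ≤ 1.5 ⇒ ∈ W
candidate 5: n = (-1, 1, -1, -1) → π⊥ ≈ (-2.41421, +1.00000); max(|x|,|y|,|x±y|/√2) = 2.41421 > 1.5 ⇒ ∉ W
candidate 6: n = (0, -1, 0, 1) → π⊥ ≈ (+1.41421, +0.00000); max(|x|,|y|,|x±y|/√2) = 1.41421 ≤ 1.5 ⇒ ∈ W
candidate 7: n = (0, 0, 1, 0) → π⊥ ≈ (+0.00000, -1.00000); max(|x|,|y|,|x±y|/√2) = 1.00000 ≤ 1.5 ⇒ ∈ W
candidate 8: n = (1, 0, -1, -1) → π⊥ ≈ (+0.29289, +0.29289); max(|x|,|y|,|x±y|/√2) = 0.41421 ≤ 1.5 ⇒ ∈ W
candidate 9: n = (0, 1, -1, 0) → π⊥ ≈ (-0.70711, +1.70711); max(|x|,|y|,|x±y|/√2) = 1.70711 > 1.5 ⇒ ∉ W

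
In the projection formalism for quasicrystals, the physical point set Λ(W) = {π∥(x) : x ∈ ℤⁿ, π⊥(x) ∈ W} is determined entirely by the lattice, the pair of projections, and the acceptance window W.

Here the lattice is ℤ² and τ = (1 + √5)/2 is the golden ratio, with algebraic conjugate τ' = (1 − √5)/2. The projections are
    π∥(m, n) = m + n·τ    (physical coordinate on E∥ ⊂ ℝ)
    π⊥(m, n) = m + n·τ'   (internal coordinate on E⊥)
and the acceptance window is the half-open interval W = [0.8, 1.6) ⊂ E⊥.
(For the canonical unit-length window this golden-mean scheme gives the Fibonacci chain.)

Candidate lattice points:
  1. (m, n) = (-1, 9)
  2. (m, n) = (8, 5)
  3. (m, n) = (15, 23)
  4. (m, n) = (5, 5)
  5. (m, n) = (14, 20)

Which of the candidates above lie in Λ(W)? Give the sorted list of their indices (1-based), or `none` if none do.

none

Numerically τ ≈ 1.61803 and τ' = −1/τ ≈ -0.61803.
#1 (-1,9): internal coord -1 + (9)·τ' = -6.56231; -6.56231 ∉ [0.8, 1.6) → out
#2 (8,5): internal coord 8 + (5)·τ' = +4.90983; +4.90983 ∉ [0.8, 1.6) → out
#3 (15,23): internal coord 15 + (23)·τ' = +0.78522; +0.78522 ∉ [0.8, 1.6) → out
#4 (5,5): internal coord 5 + (5)·τ' = +1.90983; +1.90983 ∉ [0.8, 1.6) → out
#5 (14,20): internal coord 14 + (20)·τ' = +1.63932; +1.63932 ∉ [0.8, 1.6) → out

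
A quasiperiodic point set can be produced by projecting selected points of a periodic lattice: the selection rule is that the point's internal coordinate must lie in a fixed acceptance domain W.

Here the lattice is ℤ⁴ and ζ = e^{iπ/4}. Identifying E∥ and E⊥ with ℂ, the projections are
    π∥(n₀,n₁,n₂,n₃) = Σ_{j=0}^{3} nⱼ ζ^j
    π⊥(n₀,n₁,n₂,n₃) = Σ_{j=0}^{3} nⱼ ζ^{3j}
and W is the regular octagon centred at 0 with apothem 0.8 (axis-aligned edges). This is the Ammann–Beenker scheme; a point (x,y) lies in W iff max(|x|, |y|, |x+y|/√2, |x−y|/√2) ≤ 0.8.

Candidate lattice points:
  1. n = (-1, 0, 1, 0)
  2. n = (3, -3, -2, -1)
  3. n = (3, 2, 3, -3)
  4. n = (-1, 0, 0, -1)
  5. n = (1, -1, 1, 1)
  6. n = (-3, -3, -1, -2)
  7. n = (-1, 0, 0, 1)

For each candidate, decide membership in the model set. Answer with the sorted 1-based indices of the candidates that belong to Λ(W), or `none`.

Internal map: ζ^{3j} for j=0..3 gives (1,0), (−√2/2,√2/2), (0,−1), (√2/2,√2/2).
candidate 1: n = (-1, 0, 1, 0) → π⊥ ≈ (-1.00000, -1.00000); max(|x|,|y|,|x±y|/√2) = 1.41421 > 0.8 ⇒ ∉ W
candidate 2: n = (3, -3, -2, -1) → π⊥ ≈ (+4.41421, -0.82843); max(|x|,|y|,|x±y|/√2) = 4.41421 > 0.8 ⇒ ∉ W
candidate 3: n = (3, 2, 3, -3) → π⊥ ≈ (-0.53553, -3.70711); max(|x|,|y|,|x±y|/√2) = 3.70711 > 0.8 ⇒ ∉ W
candidate 4: n = (-1, 0, 0, -1) → π⊥ ≈ (-1.70711, -0.70711); max(|x|,|y|,|x±y|/√2) = 1.70711 > 0.8 ⇒ ∉ W
candidate 5: n = (1, -1, 1, 1) → π⊥ ≈ (+2.41421, -1.00000); max(|x|,|y|,|x±y|/√2) = 2.41421 > 0.8 ⇒ ∉ W
candidate 6: n = (-3, -3, -1, -2) → π⊥ ≈ (-2.29289, -2.53553); max(|x|,|y|,|x±y|/√2) = 3.41421 > 0.8 ⇒ ∉ W
candidate 7: n = (-1, 0, 0, 1) → π⊥ ≈ (-0.29289, +0.70711); max(|x|,|y|,|x±y|/√2) = 0.70711 ≤ 0.8 ⇒ ∈ W

7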